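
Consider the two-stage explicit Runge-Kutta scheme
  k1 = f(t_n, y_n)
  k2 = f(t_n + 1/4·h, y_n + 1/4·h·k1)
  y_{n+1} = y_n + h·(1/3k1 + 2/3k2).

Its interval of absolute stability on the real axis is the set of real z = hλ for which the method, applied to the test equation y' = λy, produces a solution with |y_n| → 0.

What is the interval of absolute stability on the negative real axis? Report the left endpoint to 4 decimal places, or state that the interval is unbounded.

(-6.0000, 0).

Test eqn y'=λy, z=hλ:
  k1=λy_n ⇒ h·k1=z·y_n;  k2=λ(1+1/4z)y_n ⇒ h·k2=z(1+1/4z)y_n
  y_{n+1}/y_n = 1 + 1/3z + 2/3z(1+1/4z) = 1 + z + 1/6z²
  so R(z) = 1 + z + 1/6z².

Find x<0 with |R(x)|<1.
x=-1.58: |R|=0.1639
R=1: x+1/6x²=0 ⇒ x=−6=-6.0000; min R=1−1/(4·1/6)=-0.5000>−1
Confirm numerically:
  x=-5.257: |R|=0.34901 <1
  x=-4.718: |R|=0.00808 <1
  x=-3.672: |R|=0.42474 <1
  x=-6.179: |R|=1.18434 >1
  x=-6.174: |R|=1.17905 >1
So |R|<1 on (-6.0000, 0).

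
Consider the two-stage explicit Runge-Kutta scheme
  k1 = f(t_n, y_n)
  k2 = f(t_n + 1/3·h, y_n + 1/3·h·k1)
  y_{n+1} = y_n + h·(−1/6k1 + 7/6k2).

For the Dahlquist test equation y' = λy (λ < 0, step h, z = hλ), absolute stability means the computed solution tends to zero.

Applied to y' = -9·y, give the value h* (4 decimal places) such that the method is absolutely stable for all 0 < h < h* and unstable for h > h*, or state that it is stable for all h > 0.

(-2.5714,0); λ=-9 ⇒ h* = (18/7)/9 = 0.2857.

Test eqn y'=λy, z=hλ:
  k1=λy_n ⇒ h·k1=z·y_n;  k2=λ(1+1/3z)y_n ⇒ h·k2=z(1+1/3z)y_n
  y_{n+1}/y_n = 1 − 1/6z + 7/6z(1+1/3z) = 1 + z + 7/18z²
  ⇒ R(z) = 1 + z + 7/18z².

Find x<0 with |R(x)|<1.
x=-1.24: |R|=0.3580
R=1: x+7/18x²=0 ⇒ x=−18/7=-2.5714; min R=1−1/(4·7/18)=0.3571>−1
Confirm numerically:
  x=-2.526: |R|=0.95537 <1
  x=-2.345: |R|=0.79351 <1
  x=-2.003: |R|=0.55723 <1
  x=-2.951: |R|=1.43560 >1
  x=-2.827: |R|=1.28097 >1
Stable set (-2.5714, 0).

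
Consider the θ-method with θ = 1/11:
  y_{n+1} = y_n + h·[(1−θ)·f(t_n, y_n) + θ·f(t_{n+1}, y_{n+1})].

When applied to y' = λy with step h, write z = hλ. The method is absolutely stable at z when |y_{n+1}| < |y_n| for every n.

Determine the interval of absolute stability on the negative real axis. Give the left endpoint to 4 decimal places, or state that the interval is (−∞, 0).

Set f=λy, z=hλ:
  y_{n+1} = y_n + z·[10/11·y_n + 1/11·y_{n+1}] ⇒ (1 − 1/11z)y_{n+1} = (1 + 10/11z)y_n
  Hence R(z) = (1 + 10/11z)/(1 − 1/11z).

Find x<0 with |R(x)|<1.
x=-1.17: |R|=0.0575
R=−1: 1+10/11x = −1+1/11x ⇒ -9/11x=2 ⇒ x=2/(-9/11)=-2.4444
Confirm numerically:
  x=-2.399: |R|=0.96948 <1
  x=-2.268: |R|=0.88031 <1
  x=-1.784: |R|=0.53504 <1
  x=-3.025: |R|=1.37255 >1
  x=-2.953: |R|=1.32803 >1
  x=-2.593: |R|=1.09836 >1
So |R|<1 on (-2.4444, 0).

z∈(-2.4444,0).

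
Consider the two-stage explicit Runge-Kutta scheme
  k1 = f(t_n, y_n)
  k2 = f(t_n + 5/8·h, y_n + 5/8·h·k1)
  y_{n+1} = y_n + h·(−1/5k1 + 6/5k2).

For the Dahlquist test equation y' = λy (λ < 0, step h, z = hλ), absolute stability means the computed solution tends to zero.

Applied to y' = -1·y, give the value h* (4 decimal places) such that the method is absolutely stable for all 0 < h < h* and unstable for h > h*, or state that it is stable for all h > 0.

(-1.3333,0); λ=-1 ⇒ h* = (4/3)/1 = 1.3333.

On y'=λy, z=hλ:
  k1=λy_n ⇒ h·k1=z·y_n;  k2=λ(1+5/8z)y_n ⇒ h·k2=z(1+5/8z)y_n
  y_{n+1}/y_n = 1 − 1/5z + 6/5z(1+5/8z) = 1 + z + 3/4z²
  R(z) = 1 + z + 3/4z².

Solve |R(x)|<1 on ℝ⁻.
x=-0.52: |R|=0.6828
R=1: x+3/4x²=0 ⇒ x=−4/3=-1.3333; min R=1−1/(4·3/4)=0.6667>−1
Confirm numerically:
  x=-1.250: |R|=0.92188 <1
  x=-0.925: |R|=0.71672 <1
  x=-0.775: |R|=0.67547 <1
  x=-0.762: |R|=0.67348 <1
  x=-1.930: |R|=1.86367 >1
  x=-1.617: |R|=1.34402 >1
Stable set (-1.3333, 0).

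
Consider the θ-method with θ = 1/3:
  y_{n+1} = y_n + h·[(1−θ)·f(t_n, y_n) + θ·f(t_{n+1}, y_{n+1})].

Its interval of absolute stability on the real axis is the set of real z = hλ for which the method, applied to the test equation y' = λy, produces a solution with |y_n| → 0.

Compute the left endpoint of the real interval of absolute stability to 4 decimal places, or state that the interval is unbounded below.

With y'=λy (z=hλ):
  y_{n+1} = y_n + z·[2/3·y_n + 1/3·y_{n+1}] ⇒ (1 − 1/3z)y_{n+1} = (1 + 2/3z)y_n
  Hence R(z) = (1 + 2/3z)/(1 − 1/3z).

Solve |R(x)|<1 on ℝ⁻.
x=-1.58: |R|=0.0349
R=−1: 1+2/3x = −1+1/3x ⇒ -1/3x=2 ⇒ x=2/(-1/3)=-6.0000
Confirm numerically:
  x=-5.098: |R|=0.88861 <1
  x=-4.158: |R|=0.74267 <1
  x=-3.153: |R|=0.53730 <1
  x=-2.616: |R|=0.39744 <1
  x=-6.506: |R|=1.05323 >1
  x=-6.388: |R|=1.04133 >1
  x=-6.244: |R|=1.02640 >1
So |R|<1 on (-6.0000, 0).

left endpoint -6.0000.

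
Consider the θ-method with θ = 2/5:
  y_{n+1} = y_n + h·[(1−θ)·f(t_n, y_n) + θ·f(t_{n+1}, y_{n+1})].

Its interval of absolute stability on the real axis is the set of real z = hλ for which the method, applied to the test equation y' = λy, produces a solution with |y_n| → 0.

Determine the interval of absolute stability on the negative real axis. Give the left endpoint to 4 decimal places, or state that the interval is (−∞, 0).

(-10.0000, 0).

Test eqn y'=λy, z=hλ:
  y_{n+1} = y_n + z·[3/5·y_n + 2/5·y_{n+1}] ⇒ (1 − 2/5z)y_{n+1} = (1 + 3/5z)y_n
  ⇒ R(z) = (1 + 3/5z)/(1 − 2/5z).

Find x<0 with |R(x)|<1.
x=-1.48: |R|=0.0704
R=−1: 1+3/5x = −1+2/5x ⇒ -1/5x=2 ⇒ x=2/(-1/5)=-10.0000
Confirm numerically:
  x=-8.952: |R|=0.95424 <1
  x=-8.794: |R|=0.94661 <1
  x=-6.070: |R|=0.77071 <1
  x=-10.239: |R|=1.00938 >1
  x=-10.156: |R|=1.00616 >1
Interval (-10.0000, 0).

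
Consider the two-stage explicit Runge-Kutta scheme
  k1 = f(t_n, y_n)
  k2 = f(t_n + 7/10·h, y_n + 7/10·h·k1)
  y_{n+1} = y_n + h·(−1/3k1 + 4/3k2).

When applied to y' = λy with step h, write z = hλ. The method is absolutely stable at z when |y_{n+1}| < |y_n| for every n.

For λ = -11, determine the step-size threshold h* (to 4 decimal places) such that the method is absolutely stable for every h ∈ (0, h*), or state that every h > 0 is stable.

Set f=λy, z=hλ:
  k1=λy_n ⇒ h·k1=z·y_n;  k2=λ(1+7/10z)y_n ⇒ h·k2=z(1+7/10z)y_n
  y_{n+1}/y_n = 1 − 1/3z + 4/3z(1+7/10z) = 1 + z + 14/15z²
  Hence R(z) = 1 + z + 14/15z².

Find x<0 with |R(x)|<1.
x=-1.55: |R|=1.6923
R=1: x+14/15x²=0 ⇒ x=−15/14=-1.0714; min R=1−1/(4·14/15)=0.7321>−1
Confirm numerically:
  x=-0.820: |R|=0.80757 <1
  x=-0.796: |R|=0.79537 <1
  x=-0.658: |R|=0.74610 <1
  x=-1.553: |R|=1.69802 >1
  x=-1.385: |R|=1.40534 >1
  x=-1.334: |R|=1.32692 >1
So |R|<1 on (-1.0714, 0).

(-1.0714,0); λ=-11 ⇒ h* = (15/14)/11 = 0.0974.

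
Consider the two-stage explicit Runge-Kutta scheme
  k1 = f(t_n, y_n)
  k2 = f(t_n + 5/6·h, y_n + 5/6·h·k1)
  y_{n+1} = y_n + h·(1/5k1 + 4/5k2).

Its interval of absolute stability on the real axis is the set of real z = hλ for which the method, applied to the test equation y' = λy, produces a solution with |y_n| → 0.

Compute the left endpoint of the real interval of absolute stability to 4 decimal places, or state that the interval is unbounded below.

Set f=λy, z=hλ:
  k1=λy_n ⇒ h·k1=z·y_n;  k2=λ(1+5/6z)y_n ⇒ h·k2=z(1+5/6z)y_n
  y_{n+1}/y_n = 1 + 1/5z + 4/5z(1+5/6z) = 1 + z + 2/3z²
  R(z) = 1 + z + 2/3z².

Need |R(x)|<1, x<0.
x=-0.75: |R|=0.6250
R=1: x+2/3x²=0 ⇒ x=−3/2=-1.5000; min R=1−1/(4·2/3)=0.6250>−1
Confirm numerically:
  x=-1.222: |R|=0.77352 <1
  x=-0.944: |R|=0.65009 <1
  x=-0.933: |R|=0.64733 <1
  x=-0.919: |R|=0.64404 <1
  x=-2.046: |R|=1.74474 >1
  x=-2.013: |R|=1.68845 >1
  x=-1.573: |R|=1.07655 >1
So |R|<1 on (-1.5000, 0).

z* = -1.5000.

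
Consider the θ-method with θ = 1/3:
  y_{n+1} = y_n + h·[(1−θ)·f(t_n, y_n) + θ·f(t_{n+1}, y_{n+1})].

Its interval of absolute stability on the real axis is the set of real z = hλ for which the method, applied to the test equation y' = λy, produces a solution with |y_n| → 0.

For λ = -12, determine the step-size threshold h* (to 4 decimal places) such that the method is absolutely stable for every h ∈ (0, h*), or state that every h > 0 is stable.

With y'=λy (z=hλ):
  y_{n+1} = y_n + z·[2/3·y_n + 1/3·y_{n+1}] ⇒ (1 − 1/3z)y_{n+1} = (1 + 2/3z)y_n
  so R(z) = (1 + 2/3z)/(1 − 1/3z).

Solve |R(x)|<1 on ℝ⁻.
x=-0.69: |R|=0.4390
R=−1: 1+2/3x = −1+1/3x ⇒ -1/3x=2 ⇒ x=2/(-1/3)=-6.0000
Confirm numerically:
  x=-4.513: |R|=0.80208 <1
  x=-4.407: |R|=0.78493 <1
  x=-2.642: |R|=0.40482 <1
  x=-6.517: |R|=1.05432 >1
  x=-6.470: |R|=1.04963 >1
  x=-6.098: |R|=1.01077 >1
Stable set (-6.0000, 0).

(-6.0000,0); λ=-12 ⇒ h* = (6)/12 = 0.5000.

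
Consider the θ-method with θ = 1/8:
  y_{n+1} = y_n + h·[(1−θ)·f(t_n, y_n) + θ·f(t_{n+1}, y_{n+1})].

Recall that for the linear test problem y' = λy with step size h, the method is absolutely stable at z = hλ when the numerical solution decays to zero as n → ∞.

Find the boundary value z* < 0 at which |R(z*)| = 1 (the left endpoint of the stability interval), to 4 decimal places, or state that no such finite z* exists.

On y'=λy, z=hλ:
  y_{n+1} = y_n + z·[7/8·y_n + 1/8·y_{n+1}] ⇒ (1 − 1/8z)y_{n+1} = (1 + 7/8z)y_n
  ⇒ R(z) = (1 + 7/8z)/(1 − 1/8z).

Need |R(x)|<1, x<0.
x=-1.65: |R|=0.3679
R=−1: 1+7/8x = −1+1/8x ⇒ -3/4x=2 ⇒ x=2/(-3/4)=-2.6667
Confirm numerically:
  x=-2.101: |R|=0.66399 <1
  x=-2.063: |R|=0.64007 <1
  x=-2.038: |R|=0.62423 <1
  x=-3.196: |R|=1.28367 >1
  x=-3.066: |R|=1.21652 >1
  x=-3.055: |R|=1.21076 >1
Stable set (-2.6667, 0).

z* = -2.6667.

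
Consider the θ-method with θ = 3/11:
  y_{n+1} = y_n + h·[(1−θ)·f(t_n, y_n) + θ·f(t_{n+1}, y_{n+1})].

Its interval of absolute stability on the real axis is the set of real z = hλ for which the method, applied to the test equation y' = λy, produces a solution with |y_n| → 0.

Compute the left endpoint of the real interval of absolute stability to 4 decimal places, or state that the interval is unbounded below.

z* = -4.4000.

With y'=λy (z=hλ):
  y_{n+1} = y_n + z·[8/11·y_n + 3/11·y_{n+1}] ⇒ (1 − 3/11z)y_{n+1} = (1 + 8/11z)y_n
  R(z) = (1 + 8/11z)/(1 − 3/11z).

Need |R(x)|<1, x<0.
x=-1.53: |R|=0.0795
R=−1: 1+8/11x = −1+3/11x ⇒ -5/11x=2 ⇒ x=2/(-5/11)=-4.4000
Confirm numerically:
  x=-4.376: |R|=0.99503 <1
  x=-2.863: |R|=0.60769 <1
  x=-2.293: |R|=0.41076 <1
  x=-2.168: |R|=0.36243 <1
  x=-4.663: |R|=1.05262 >1
  x=-4.550: |R|=1.03043 >1
So |R|<1 on (-4.4000, 0).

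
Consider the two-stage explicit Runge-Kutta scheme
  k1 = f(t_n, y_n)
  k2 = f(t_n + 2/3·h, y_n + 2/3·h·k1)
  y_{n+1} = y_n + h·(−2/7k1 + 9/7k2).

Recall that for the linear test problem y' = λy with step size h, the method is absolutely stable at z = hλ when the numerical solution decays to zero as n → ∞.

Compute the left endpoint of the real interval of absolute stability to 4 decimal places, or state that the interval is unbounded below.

With y'=λy (z=hλ):
  k1=λy_n ⇒ h·k1=z·y_n;  k2=λ(1+2/3z)y_n ⇒ h·k2=z(1+2/3z)y_n
  y_{n+1}/y_n = 1 − 2/7z + 9/7z(1+2/3z) = 1 + z + 6/7z²
  Hence R(z) = 1 + z + 6/7z².

Find x<0 with |R(x)|<1.
x=-1.08: |R|=0.9198
R=1: x+6/7x²=0 ⇒ x=−7/6=-1.1667; min R=1−1/(4·6/7)=0.7083>−1
Confirm numerically:
  x=-1.075: |R|=0.91554 <1
  x=-0.761: |R|=0.73539 <1
  x=-0.556: |R|=0.70897 <1
  x=-1.544: |R|=1.49937 >1
  x=-1.264: |R|=1.10545 >1
  x=-1.240: |R|=1.07794 >1
So |R|<1 on (-1.1667, 0).

left endpoint -1.1667.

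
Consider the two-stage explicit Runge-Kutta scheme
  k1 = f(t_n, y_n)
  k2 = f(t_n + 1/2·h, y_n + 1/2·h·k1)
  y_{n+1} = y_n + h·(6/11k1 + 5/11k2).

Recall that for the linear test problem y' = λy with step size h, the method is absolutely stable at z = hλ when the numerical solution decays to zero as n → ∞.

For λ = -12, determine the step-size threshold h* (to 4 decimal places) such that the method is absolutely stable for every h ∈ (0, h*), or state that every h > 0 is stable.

Set f=λy, z=hλ:
  k1=λy_n ⇒ h·k1=z·y_n;  k2=λ(1+1/2z)y_n ⇒ h·k2=z(1+1/2z)y_n
  y_{n+1}/y_n = 1 + 6/11z + 5/11z(1+1/2z) = 1 + z + 5/22z²
  ⇒ R(z) = 1 + z + 5/22z².

Find x<0 with |R(x)|<1.
x=-0.83: |R|=0.3266
R=1: x+5/22x²=0 ⇒ x=−22/5=-4.4000; min R=1−1/(4·5/22)=-0.1000>−1
Confirm numerically:
  x=-3.586: |R|=0.33659 <1
  x=-3.130: |R|=0.09657 <1
  x=-3.117: |R|=0.09111 <1
  x=-2.832: |R|=0.00922 <1
  x=-4.900: |R|=1.55682 >1
  x=-4.567: |R|=1.17334 >1
Interval (-4.4000, 0).

(-4.4000,0); λ=-12 ⇒ h* = (22/5)/12 = 0.3667.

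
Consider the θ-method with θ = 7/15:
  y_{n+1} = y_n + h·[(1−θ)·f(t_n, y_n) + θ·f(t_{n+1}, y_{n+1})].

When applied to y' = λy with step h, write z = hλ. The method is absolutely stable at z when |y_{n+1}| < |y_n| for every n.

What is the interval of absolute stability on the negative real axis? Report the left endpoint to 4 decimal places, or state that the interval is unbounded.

(-30.0000, 0).

Set f=λy, z=hλ:
  y_{n+1} = y_n + z·[8/15·y_n + 7/15·y_{n+1}] ⇒ (1 − 7/15z)y_{n+1} = (1 + 8/15z)y_n
  R(z) = (1 + 8/15z)/(1 − 7/15z).

Boundary: |R(x)|=1, x<0.
x=-1.72: |R|=0.0459
R=−1: 1+8/15x = −1+7/15x ⇒ -1/15x=2 ⇒ x=2/(-1/15)=-30.0000
Confirm numerically:
  x=-29.135: |R|=0.99605 <1
  x=-20.094: |R|=0.93636 <1
  x=-13.292: |R|=0.84536 <1
  x=-30.137: |R|=1.00061 >1
  x=-30.066: |R|=1.00029 >1
Stable set (-30.0000, 0).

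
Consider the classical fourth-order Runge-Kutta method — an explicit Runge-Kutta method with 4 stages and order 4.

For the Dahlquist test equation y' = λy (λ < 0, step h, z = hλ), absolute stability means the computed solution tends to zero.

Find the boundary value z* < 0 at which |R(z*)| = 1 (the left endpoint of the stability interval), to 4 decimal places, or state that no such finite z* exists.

On y'=λy, z=hλ:
  order 4, 4-stage ⇒ R(z)=1+z+z^2/2+z^3/6+z^4/24
  (e.g. R(-0.46)=0.63144, |R|=0.63144)

Find x<0 with |R(x)|<1.
x=-0.46: |R|=0.6314
|R(-1.58)|=0.2705 |R(-1.45)|=0.2773 |R(-0.6)|=0.5494
Bisect:
  x_lo=-3.3494 |R|=2.2413  x_hi=-0.3995 |R|=0.6707
  mid=-1.87444 |R|=0.29904 →hi
  mid=-2.61192 |R|=0.76857 →hi
  mid=-2.98066 |R|=1.33679 →lo
  mid=-2.79629 |R|=1.01671 →lo
  mid=-2.70411 |R|=0.88434 →hi
  mid=-2.75020 |R|=0.94837 →hi
  mid=-2.77325 |R|=0.98199 →hi
  mid=-2.78477 |R|=0.99921 →hi
  ...
  [-2.78531,-2.78513] ⇒ x*=-2.7853
Interval (-2.7853, 0).

z* = -2.7853.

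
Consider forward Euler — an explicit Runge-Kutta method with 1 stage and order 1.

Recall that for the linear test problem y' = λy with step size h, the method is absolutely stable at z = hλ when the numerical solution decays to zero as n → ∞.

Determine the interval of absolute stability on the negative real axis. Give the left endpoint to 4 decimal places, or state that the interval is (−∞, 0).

z∈(-2.0000,0).

On y'=λy, z=hλ:
  order 1, 1-stage ⇒ R(z)=1+z
  (e.g. R(-1.52)=-0.52000, |R|=0.52000)

Solve |R(x)|<1 on ℝ⁻.
x=-1.52: |R|=0.5200
|R(-1.15)|=0.1500 |R(-0.71)|=0.2900 |R(-0.68)|=0.3200
Bisect:
  x_lo=-2.4114 |R|=1.4114  x_hi=-0.1397 |R|=0.8603
  mid=-1.27557 |R|=0.27557 →hi
  mid=-1.84348 |R|=0.84348 →hi
  mid=-2.12744 |R|=1.12744 →lo
  mid=-1.98546 |R|=0.98546 →hi
  mid=-2.05645 |R|=1.05645 →lo
  mid=-2.02095 |R|=1.02095 →lo
  mid=-2.00321 |R|=1.00321 →lo
  mid=-1.99433 |R|=0.99433 →hi
  mid=-1.99877 |R|=0.99877 →hi
  ...
  [-2.00002,-1.99988] ⇒ x*=-2.0000
So |R|<1 on (-2.0000, 0).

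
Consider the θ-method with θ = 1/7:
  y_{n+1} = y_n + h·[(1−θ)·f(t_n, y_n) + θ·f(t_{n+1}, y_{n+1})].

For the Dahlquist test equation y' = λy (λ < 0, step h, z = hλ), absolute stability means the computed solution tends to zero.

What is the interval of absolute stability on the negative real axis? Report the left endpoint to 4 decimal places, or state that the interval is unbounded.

With y'=λy (z=hλ):
  y_{n+1} = y_n + z·[6/7·y_n + 1/7·y_{n+1}] ⇒ (1 − 1/7z)y_{n+1} = (1 + 6/7z)y_n
  R(z) = (1 + 6/7z)/(1 − 1/7z).

Find x<0 with |R(x)|<1.
x=-1.39: |R|=0.1597
R=−1: 1+6/7x = −1+1/7x ⇒ -5/7x=2 ⇒ x=2/(-5/7)=-2.8000
Confirm numerically:
  x=-2.120: |R|=0.62719 <1
  x=-1.971: |R|=0.53796 <1
  x=-1.613: |R|=0.31093 <1
  x=-3.370: |R|=1.27483 >1
  x=-3.221: |R|=1.20595 >1
  x=-3.174: |R|=1.18380 >1
Interval (-2.8000, 0).

z∈(-2.8000,0).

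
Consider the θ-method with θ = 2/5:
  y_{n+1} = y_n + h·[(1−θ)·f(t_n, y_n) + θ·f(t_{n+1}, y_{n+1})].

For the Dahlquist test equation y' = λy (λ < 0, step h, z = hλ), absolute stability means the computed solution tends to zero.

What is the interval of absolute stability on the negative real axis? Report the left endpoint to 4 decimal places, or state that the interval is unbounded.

On y'=λy, z=hλ:
  y_{n+1} = y_n + z·[3/5·y_n + 2/5·y_{n+1}] ⇒ (1 − 2/5z)y_{n+1} = (1 + 3/5z)y_n
  ⇒ R(z) = (1 + 3/5z)/(1 − 2/5z).

Boundary: |R(x)|=1, x<0.
x=-1.67: |R|=0.0012
R=−1: 1+3/5x = −1+2/5x ⇒ -1/5x=2 ⇒ x=2/(-1/5)=-10.0000
Confirm numerically:
  x=-9.552: |R|=0.98141 <1
  x=-6.819: |R|=0.82933 <1
  x=-6.563: |R|=0.81038 <1
  x=-5.365: |R|=0.70534 <1
  x=-10.326: |R|=1.01271 >1
  x=-10.172: |R|=1.00679 >1
Stable set (-10.0000, 0).

(-10.0000, 0).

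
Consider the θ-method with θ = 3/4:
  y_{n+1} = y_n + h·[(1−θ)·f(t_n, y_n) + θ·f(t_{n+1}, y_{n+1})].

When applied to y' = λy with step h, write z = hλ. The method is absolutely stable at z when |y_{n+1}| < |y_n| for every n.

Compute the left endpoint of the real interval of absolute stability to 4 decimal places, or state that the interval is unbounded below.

Set f=λy, z=hλ:
  y_{n+1} = y_n + z·[1/4·y_n + 3/4·y_{n+1}] ⇒ (1 − 3/4z)y_{n+1} = (1 + 1/4z)y_n
  so R(z) = (1 + 1/4z)/(1 − 3/4z).

Find x<0 with |R(x)|<1.
x=-0.31: |R|=0.7485
x=-2: |R|=0.2000
x=-10: |R|=0.1765
x=-100: |R|=0.3158
θ=3/4≥1/2 ⇒ |1+1/4x|<|1−3/4x| ∀x<0 ⇒ interval (−∞,0).

(−∞, 0) — no finite endpoint.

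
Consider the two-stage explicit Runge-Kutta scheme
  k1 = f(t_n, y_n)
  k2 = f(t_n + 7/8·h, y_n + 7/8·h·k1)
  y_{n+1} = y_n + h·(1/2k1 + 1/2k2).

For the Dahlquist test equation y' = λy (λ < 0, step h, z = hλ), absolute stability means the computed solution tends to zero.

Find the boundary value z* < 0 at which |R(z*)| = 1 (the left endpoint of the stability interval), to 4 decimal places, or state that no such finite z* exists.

Set f=λy, z=hλ:
  k1=λy_n ⇒ h·k1=z·y_n;  k2=λ(1+7/8z)y_n ⇒ h·k2=z(1+7/8z)y_n
  y_{n+1}/y_n = 1 + 1/2z + 1/2z(1+7/8z) = 1 + z + 7/16z²
  ⇒ R(z) = 1 + z + 7/16z².

Find x<0 with |R(x)|<1.
x=-0.71: |R|=0.5105
R=1: x+7/16x²=0 ⇒ x=−16/7=-2.2857; min R=1−1/(4·7/16)=0.4286>−1
Confirm numerically:
  x=-2.026: |R|=0.76980 <1
  x=-1.588: |R|=0.51526 <1
  x=-1.552: |R|=0.50181 <1
  x=-1.428: |R|=0.46414 <1
  x=-2.789: |R|=1.61410 >1
  x=-2.429: |R|=1.15227 >1
Stable set (-2.2857, 0).

z* = -2.2857.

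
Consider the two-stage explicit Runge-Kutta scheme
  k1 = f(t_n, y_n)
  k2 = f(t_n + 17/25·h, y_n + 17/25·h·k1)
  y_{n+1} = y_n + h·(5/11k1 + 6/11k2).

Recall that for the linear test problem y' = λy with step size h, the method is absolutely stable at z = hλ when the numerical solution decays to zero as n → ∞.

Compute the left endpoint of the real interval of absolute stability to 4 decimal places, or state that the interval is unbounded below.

z* = -2.6961.

Test eqn y'=λy, z=hλ:
  k1=λy_n ⇒ h·k1=z·y_n;  k2=λ(1+17/25z)y_n ⇒ h·k2=z(1+17/25z)y_n
  y_{n+1}/y_n = 1 + 5/11z + 6/11z(1+17/25z) = 1 + z + 102/275z²
  R(z) = 1 + z + 102/275z².

Boundary: |R(x)|=1, x<0.
x=-1.46: |R|=0.3306
R=1: x+102/275x²=0 ⇒ x=−275/102=-2.6961; min R=1−1/(4·102/275)=0.3260>−1
Confirm numerically:
  x=-2.228: |R|=0.61319 <1
  x=-2.205: |R|=0.59837 <1
  x=-1.969: |R|=0.46900 <1
  x=-2.976: |R|=1.30898 >1
  x=-2.787: |R|=1.09399 >1
Stable set (-2.6961, 0).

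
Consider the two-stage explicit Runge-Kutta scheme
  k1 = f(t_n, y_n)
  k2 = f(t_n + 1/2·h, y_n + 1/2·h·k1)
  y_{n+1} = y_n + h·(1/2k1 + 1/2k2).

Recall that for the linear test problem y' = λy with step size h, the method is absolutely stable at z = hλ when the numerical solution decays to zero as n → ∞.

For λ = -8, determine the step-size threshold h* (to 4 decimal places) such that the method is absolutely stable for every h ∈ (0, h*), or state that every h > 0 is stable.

On y'=λy, z=hλ:
  k1=λy_n ⇒ h·k1=z·y_n;  k2=λ(1+1/2z)y_n ⇒ h·k2=z(1+1/2z)y_n
  y_{n+1}/y_n = 1 + 1/2z + 1/2z(1+1/2z) = 1 + z + 1/4z²
  ⇒ R(z) = 1 + z + 1/4z².

Boundary: |R(x)|=1, x<0.
x=-1.47: |R|=0.0702
R=1: x+1/4x²=0 ⇒ x=−4=-4.0000; min R=1−1/(4·1/4)=0.0000>−1
Confirm numerically:
  x=-3.846: |R|=0.85193 <1
  x=-3.691: |R|=0.71487 <1
  x=-3.413: |R|=0.49914 <1
  x=-1.893: |R|=0.00286 <1
  x=-4.346: |R|=1.37593 >1
  x=-4.077: |R|=1.07848 >1
So |R|<1 on (-4.0000, 0).

(-4.0000,0); λ=-8 ⇒ h* = (4)/8 = 0.5000.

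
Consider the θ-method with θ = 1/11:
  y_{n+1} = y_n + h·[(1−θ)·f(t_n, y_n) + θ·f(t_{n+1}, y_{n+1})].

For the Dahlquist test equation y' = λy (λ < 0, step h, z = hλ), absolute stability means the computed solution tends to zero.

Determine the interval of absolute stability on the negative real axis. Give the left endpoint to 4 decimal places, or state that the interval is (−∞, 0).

z∈(-2.4444,0).

Set f=λy, z=hλ:
  y_{n+1} = y_n + z·[10/11·y_n + 1/11·y_{n+1}] ⇒ (1 − 1/11z)y_{n+1} = (1 + 10/11z)y_n
  R(z) = (1 + 10/11z)/(1 − 1/11z).

Boundary: |R(x)|=1, x<0.
x=-1.63: |R|=0.4196
R=−1: 1+10/11x = −1+1/11x ⇒ -9/11x=2 ⇒ x=2/(-9/11)=-2.4444
Confirm numerically:
  x=-2.235: |R|=0.85757 <1
  x=-1.962: |R|=0.66502 <1
  x=-1.883: |R|=0.60778 <1
  x=-2.703: |R|=1.16982 >1
  x=-2.487: |R|=1.02840 >1
Stable set (-2.4444, 0).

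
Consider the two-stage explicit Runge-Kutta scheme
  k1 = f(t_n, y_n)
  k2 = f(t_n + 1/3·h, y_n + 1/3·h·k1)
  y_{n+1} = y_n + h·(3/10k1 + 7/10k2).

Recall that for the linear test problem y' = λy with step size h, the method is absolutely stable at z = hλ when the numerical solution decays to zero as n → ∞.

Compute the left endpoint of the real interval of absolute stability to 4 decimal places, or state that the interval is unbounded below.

Set f=λy, z=hλ:
  k1=λy_n ⇒ h·k1=z·y_n;  k2=λ(1+1/3z)y_n ⇒ h·k2=z(1+1/3z)y_n
  y_{n+1}/y_n = 1 + 3/10z + 7/10z(1+1/3z) = 1 + z + 7/30z²
  so R(z) = 1 + z + 7/30z².

Solve |R(x)|<1 on ℝ⁻.
x=-1.14: |R|=0.1632
R=1: x+7/30x²=0 ⇒ x=−30/7=-4.2857; min R=1−1/(4·7/30)=-0.0714>−1
Confirm numerically:
  x=-3.685: |R|=0.48349 <1
  x=-2.980: |R|=0.09209 <1
  x=-2.526: |R|=0.03718 <1
  x=-2.483: |R|=0.04443 <1
  x=-4.667: |R|=1.41521 >1
  x=-4.359: |R|=1.07454 >1
Stable set (-4.2857, 0).

z* = -4.2857.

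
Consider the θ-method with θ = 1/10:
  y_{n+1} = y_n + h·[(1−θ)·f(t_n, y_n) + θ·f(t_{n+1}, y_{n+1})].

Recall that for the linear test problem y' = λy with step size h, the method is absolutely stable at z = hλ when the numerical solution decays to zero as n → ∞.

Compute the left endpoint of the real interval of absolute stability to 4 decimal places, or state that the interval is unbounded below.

With y'=λy (z=hλ):
  y_{n+1} = y_n + z·[9/10·y_n + 1/10·y_{n+1}] ⇒ (1 − 1/10z)y_{n+1} = (1 + 9/10z)y_n
  Hence R(z) = (1 + 9/10z)/(1 − 1/10z).

Find x<0 with |R(x)|<1.
x=-1.3: |R|=0.1504
R=−1: 1+9/10x = −1+1/10x ⇒ -4/5x=2 ⇒ x=2/(-4/5)=-2.5000
Confirm numerically:
  x=-2.459: |R|=0.97367 <1
  x=-2.296: |R|=0.86727 <1
  x=-2.281: |R|=0.85734 <1
  x=-2.879: |R|=1.23542 >1
  x=-2.841: |R|=1.21244 >1
  x=-2.667: |R|=1.10547 >1
Stable set (-2.5000, 0).

z* = -2.5000.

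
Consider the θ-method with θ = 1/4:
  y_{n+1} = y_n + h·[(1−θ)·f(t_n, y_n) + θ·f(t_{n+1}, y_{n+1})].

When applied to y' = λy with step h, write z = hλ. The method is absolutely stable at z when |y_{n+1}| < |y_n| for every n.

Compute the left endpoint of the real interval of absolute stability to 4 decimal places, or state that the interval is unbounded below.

left endpoint -4.0000.

With y'=λy (z=hλ):
  y_{n+1} = y_n + z·[3/4·y_n + 1/4·y_{n+1}] ⇒ (1 − 1/4z)y_{n+1} = (1 + 3/4z)y_n
  ⇒ R(z) = (1 + 3/4z)/(1 − 1/4z).

Find x<0 with |R(x)|<1.
x=-0.37: |R|=0.6613
R=−1: 1+3/4x = −1+1/4x ⇒ -1/2x=2 ⇒ x=2/(-1/2)=-4.0000
Confirm numerically:
  x=-3.738: |R|=0.93228 <1
  x=-3.650: |R|=0.90850 <1
  x=-3.411: |R|=0.84105 <1
  x=-2.972: |R|=0.70511 <1
  x=-4.559: |R|=1.13062 >1
  x=-4.370: |R|=1.08841 >1
  x=-4.222: |R|=1.05400 >1
Stable set (-4.0000, 0).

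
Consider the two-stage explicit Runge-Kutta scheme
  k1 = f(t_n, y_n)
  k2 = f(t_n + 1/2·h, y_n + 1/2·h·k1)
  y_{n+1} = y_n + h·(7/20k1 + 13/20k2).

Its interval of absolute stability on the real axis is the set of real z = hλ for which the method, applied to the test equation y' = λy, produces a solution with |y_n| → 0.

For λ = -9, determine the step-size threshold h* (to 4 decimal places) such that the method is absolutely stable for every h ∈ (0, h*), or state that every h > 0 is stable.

With y'=λy (z=hλ):
  k1=λy_n ⇒ h·k1=z·y_n;  k2=λ(1+1/2z)y_n ⇒ h·k2=z(1+1/2z)y_n
  y_{n+1}/y_n = 1 + 7/20z + 13/20z(1+1/2z) = 1 + z + 13/40z²
  R(z) = 1 + z + 13/40z².

Find x<0 with |R(x)|<1.
x=-0.78: |R|=0.4177
R=1: x+13/40x²=0 ⇒ x=−40/13=-3.0769; min R=1−1/(4·13/40)=0.2308>−1
Confirm numerically:
  x=-2.952: |R|=0.88015 <1
  x=-1.919: |R|=0.27783 <1
  x=-1.836: |R|=0.25954 <1
  x=-3.465: |R|=1.43702 >1
  x=-3.335: |R|=1.27972 >1
  x=-3.289: |R|=1.22669 >1
Stable set (-3.0769, 0).

(-3.0769,0); λ=-9 ⇒ h* = (40/13)/9 = 0.3419.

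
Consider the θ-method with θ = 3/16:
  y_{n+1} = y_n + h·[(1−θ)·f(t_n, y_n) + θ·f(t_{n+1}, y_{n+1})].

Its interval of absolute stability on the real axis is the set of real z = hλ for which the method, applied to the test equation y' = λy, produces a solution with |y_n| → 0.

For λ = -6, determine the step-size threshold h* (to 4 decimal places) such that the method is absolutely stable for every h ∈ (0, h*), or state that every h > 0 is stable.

Test eqn y'=λy, z=hλ:
  y_{n+1} = y_n + z·[13/16·y_n + 3/16·y_{n+1}] ⇒ (1 − 3/16z)y_{n+1} = (1 + 13/16z)y_n
  R(z) = (1 + 13/16z)/(1 − 3/16z).

Find x<0 with |R(x)|<1.
x=-0.32: |R|=0.6981
R=−1: 1+13/16x = −1+3/16x ⇒ -5/8x=2 ⇒ x=2/(-5/8)=-3.2000
Confirm numerically:
  x=-2.545: |R|=0.72287 <1
  x=-2.094: |R|=0.50364 <1
  x=-1.892: |R|=0.39657 <1
  x=-1.721: |R|=0.30114 <1
  x=-3.738: |R|=1.19769 >1
  x=-3.621: |R|=1.15672 >1
  x=-3.452: |R|=1.09561 >1
Interval (-3.2000, 0).

(-3.2000,0); λ=-6 ⇒ h* = (16/5)/6 = 0.5333.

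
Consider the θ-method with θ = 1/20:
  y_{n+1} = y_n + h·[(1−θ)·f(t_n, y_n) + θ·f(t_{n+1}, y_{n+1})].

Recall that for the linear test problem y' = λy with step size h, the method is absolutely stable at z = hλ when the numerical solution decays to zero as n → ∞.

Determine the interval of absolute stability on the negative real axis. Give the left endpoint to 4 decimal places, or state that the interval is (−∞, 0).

Test eqn y'=λy, z=hλ:
  y_{n+1} = y_n + z·[19/20·y_n + 1/20·y_{n+1}] ⇒ (1 − 1/20z)y_{n+1} = (1 + 19/20z)y_n
  Hence R(z) = (1 + 19/20z)/(1 − 1/20z).

Find x<0 with |R(x)|<1.
x=-0.6: |R|=0.4175
R=−1: 1+19/20x = −1+1/20x ⇒ -9/10x=2 ⇒ x=2/(-9/10)=-2.2222
Confirm numerically:
  x=-1.779: |R|=0.63368 <1
  x=-1.753: |R|=0.61173 <1
  x=-1.659: |R|=0.53193 <1
  x=-1.272: |R|=0.19594 <1
  x=-2.745: |R|=1.41372 >1
  x=-2.253: |R|=1.02490 >1
  x=-2.246: |R|=1.01924 >1
Stable set (-2.2222, 0).

z∈(-2.2222,0).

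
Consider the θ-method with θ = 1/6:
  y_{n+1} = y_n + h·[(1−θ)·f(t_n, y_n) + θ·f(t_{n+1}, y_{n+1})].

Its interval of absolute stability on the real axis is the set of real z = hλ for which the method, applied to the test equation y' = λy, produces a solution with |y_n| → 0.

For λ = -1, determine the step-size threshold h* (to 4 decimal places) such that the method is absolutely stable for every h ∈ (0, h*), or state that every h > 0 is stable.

With y'=λy (z=hλ):
  y_{n+1} = y_n + z·[5/6·y_n + 1/6·y_{n+1}] ⇒ (1 − 1/6z)y_{n+1} = (1 + 5/6z)y_n
  R(z) = (1 + 5/6z)/(1 − 1/6z).

Find x<0 with |R(x)|<1.
x=-0.97: |R|=0.1650
R=−1: 1+5/6x = −1+1/6x ⇒ -2/3x=2 ⇒ x=2/(-2/3)=-3.0000
Confirm numerically:
  x=-2.507: |R|=0.76819 <1
  x=-1.920: |R|=0.45455 <1
  x=-1.904: |R|=0.44534 <1
  x=-3.588: |R|=1.24531 >1
  x=-3.187: |R|=1.08142 >1
Stable set (-3.0000, 0).

(-3.0000,0); λ=-1 ⇒ h* = (3)/1 = 3.0000.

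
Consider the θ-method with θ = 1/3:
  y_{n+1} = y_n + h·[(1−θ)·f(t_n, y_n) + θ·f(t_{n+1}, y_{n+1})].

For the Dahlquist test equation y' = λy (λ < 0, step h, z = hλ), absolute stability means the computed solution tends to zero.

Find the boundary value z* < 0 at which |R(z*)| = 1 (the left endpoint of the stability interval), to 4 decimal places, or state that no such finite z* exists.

With y'=λy (z=hλ):
  y_{n+1} = y_n + z·[2/3·y_n + 1/3·y_{n+1}] ⇒ (1 − 1/3z)y_{n+1} = (1 + 2/3z)y_n
  ⇒ R(z) = (1 + 2/3z)/(1 − 1/3z).

Boundary: |R(x)|=1, x<0.
x=-1.66: |R|=0.0687
R=−1: 1+2/3x = −1+1/3x ⇒ -1/3x=2 ⇒ x=2/(-1/3)=-6.0000
Confirm numerically:
  x=-5.719: |R|=0.96777 <1
  x=-5.199: |R|=0.90231 <1
  x=-2.987: |R|=0.49674 <1
  x=-2.986: |R|=0.49649 <1
  x=-6.307: |R|=1.03299 >1
  x=-6.233: |R|=1.02524 >1
  x=-6.089: |R|=1.00979 >1
So |R|<1 on (-6.0000, 0).

z* = -6.0000.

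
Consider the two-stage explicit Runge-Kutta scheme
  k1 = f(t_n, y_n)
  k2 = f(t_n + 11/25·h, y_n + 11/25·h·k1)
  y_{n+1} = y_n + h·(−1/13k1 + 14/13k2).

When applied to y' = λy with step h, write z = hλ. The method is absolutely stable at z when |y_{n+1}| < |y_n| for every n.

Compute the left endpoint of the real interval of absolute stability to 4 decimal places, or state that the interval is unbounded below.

left endpoint -2.1104.

With y'=λy (z=hλ):
  k1=λy_n ⇒ h·k1=z·y_n;  k2=λ(1+11/25z)y_n ⇒ h·k2=z(1+11/25z)y_n
  y_{n+1}/y_n = 1 − 1/13z + 14/13z(1+11/25z) = 1 + z + 154/325z²
  R(z) = 1 + z + 154/325z².

Boundary: |R(x)|=1, x<0.
x=-1.62: |R|=0.6236
R=1: x+154/325x²=0 ⇒ x=−325/154=-2.1104; min R=1−1/(4·154/325)=0.4724>−1
Confirm numerically:
  x=-1.748: |R|=0.69984 <1
  x=-1.486: |R|=0.56035 <1
  x=-1.181: |R|=0.47990 <1
  x=-1.053: |R|=0.47240 <1
  x=-2.629: |R|=1.64605 >1
  x=-2.561: |R|=1.54682 >1
  x=-2.265: |R|=1.16594 >1
Interval (-2.1104, 0).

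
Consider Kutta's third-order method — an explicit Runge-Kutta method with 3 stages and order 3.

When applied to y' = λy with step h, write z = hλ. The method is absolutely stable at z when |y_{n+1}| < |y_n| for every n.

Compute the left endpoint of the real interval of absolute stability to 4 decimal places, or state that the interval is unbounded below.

left endpoint -2.5127.

Set f=λy, z=hλ:
  order 3, 3-stage ⇒ R(z)=1+z+z^2/2+z^3/6
  (e.g. R(-1.44)=0.09914, |R|=0.09914)

Solve |R(x)|<1 on ℝ⁻.
x=-1.44: |R|=0.0991
|R(-2.48)|=0.9470 |R(-1.26)|=0.2004 |R(-0.7)|=0.4878
Bisect:
  x_lo=-3.2696 |R|=2.7500  x_hi=-0.1739 |R|=0.8404
  mid=-1.72174 |R|=0.09020 →hi
  mid=-2.49568 |R|=0.97215 →hi
  mid=-2.88264 |R|=1.72011 →lo
  mid=-2.68916 |R|=1.31452 →lo
  mid=-2.59242 |R|=1.13588 →lo
  mid=-2.54405 |R|=1.05221 →lo
  mid=-2.51986 |R|=1.01174 →lo
  ...
  [-2.51287,-2.51268] ⇒ x*=-2.5127
So |R|<1 on (-2.5127, 0).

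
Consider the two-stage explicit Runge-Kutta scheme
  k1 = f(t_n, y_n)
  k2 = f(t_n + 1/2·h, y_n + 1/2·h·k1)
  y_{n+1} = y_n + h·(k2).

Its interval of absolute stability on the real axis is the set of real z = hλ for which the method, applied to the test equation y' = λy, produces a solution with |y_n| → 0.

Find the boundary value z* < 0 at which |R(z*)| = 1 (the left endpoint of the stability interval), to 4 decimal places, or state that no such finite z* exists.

left endpoint -2.0000.

Test eqn y'=λy, z=hλ:
  k1=λy_n ⇒ h·k1=z·y_n;  k2=λ(1+1/2z)y_n ⇒ h·k2=z(1+1/2z)y_n
  y_{n+1}/y_n = 1 + z(1+1/2z) = 1 + z + 1/2z²
  ⇒ R(z) = 1 + z + 1/2z².

Boundary: |R(x)|=1, x<0.
x=-0.52: |R|=0.6152
R=1: x+1/2x²=0 ⇒ x=−2=-2.0000; min R=1−1/(4·1/2)=0.5000>−1
Confirm numerically:
  x=-1.237: |R|=0.52808 <1
  x=-1.187: |R|=0.51748 <1
  x=-0.935: |R|=0.50211 <1
  x=-0.926: |R|=0.50274 <1
  x=-2.470: |R|=1.58045 >1
  x=-2.197: |R|=1.21640 >1
So |R|<1 on (-2.0000, 0).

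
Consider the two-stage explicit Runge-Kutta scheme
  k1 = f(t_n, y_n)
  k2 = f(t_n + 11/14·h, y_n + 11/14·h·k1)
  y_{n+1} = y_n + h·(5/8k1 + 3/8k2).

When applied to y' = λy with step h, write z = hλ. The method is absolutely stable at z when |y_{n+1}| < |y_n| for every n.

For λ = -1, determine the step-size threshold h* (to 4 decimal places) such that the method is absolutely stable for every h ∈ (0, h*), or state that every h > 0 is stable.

(-3.3939,0); λ=-1 ⇒ h* = (112/33)/1 = 3.3939.

Set f=λy, z=hλ:
  k1=λy_n ⇒ h·k1=z·y_n;  k2=λ(1+11/14z)y_n ⇒ h·k2=z(1+11/14z)y_n
  y_{n+1}/y_n = 1 + 5/8z + 3/8z(1+11/14z) = 1 + z + 33/112z²
  ⇒ R(z) = 1 + z + 33/112z².

Find x<0 with |R(x)|<1.
x=-1.11: |R|=0.2530
R=1: x+33/112x²=0 ⇒ x=−112/33=-3.3939; min R=1−1/(4·33/112)=0.1515>−1
Confirm numerically:
  x=-3.324: |R|=0.93150 <1
  x=-2.936: |R|=0.60385 <1
  x=-2.784: |R|=0.49968 <1
  x=-3.800: |R|=1.45464 >1
  x=-3.614: |R|=1.23433 >1
  x=-3.495: |R|=1.10407 >1
So |R|<1 on (-3.3939, 0).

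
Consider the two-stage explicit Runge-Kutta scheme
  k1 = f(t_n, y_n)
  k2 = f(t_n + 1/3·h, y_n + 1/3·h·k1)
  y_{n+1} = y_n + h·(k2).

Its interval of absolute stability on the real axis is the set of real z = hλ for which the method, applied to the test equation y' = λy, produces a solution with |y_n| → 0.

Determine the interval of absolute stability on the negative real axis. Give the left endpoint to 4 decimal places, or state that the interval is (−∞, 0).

Test eqn y'=λy, z=hλ:
  k1=λy_n ⇒ h·k1=z·y_n;  k2=λ(1+1/3z)y_n ⇒ h·k2=z(1+1/3z)y_n
  y_{n+1}/y_n = 1 + z(1+1/3z) = 1 + z + 1/3z²
  Hence R(z) = 1 + z + 1/3z².

Solve |R(x)|<1 on ℝ⁻.
x=-1.09: |R|=0.3060
R=1: x+1/3x²=0 ⇒ x=−3=-3.0000; min R=1−1/(4·1/3)=0.2500>−1
Confirm numerically:
  x=-2.961: |R|=0.96151 <1
  x=-2.504: |R|=0.58601 <1
  x=-2.123: |R|=0.37938 <1
  x=-1.843: |R|=0.28922 <1
  x=-3.513: |R|=1.60072 >1
  x=-3.061: |R|=1.06224 >1
Stable set (-3.0000, 0).

(-3.0000, 0).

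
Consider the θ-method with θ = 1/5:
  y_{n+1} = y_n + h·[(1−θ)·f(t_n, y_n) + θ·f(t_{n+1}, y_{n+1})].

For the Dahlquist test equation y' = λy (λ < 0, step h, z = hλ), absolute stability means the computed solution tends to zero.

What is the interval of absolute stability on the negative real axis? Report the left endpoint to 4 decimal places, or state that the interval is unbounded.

With y'=λy (z=hλ):
  y_{n+1} = y_n + z·[4/5·y_n + 1/5·y_{n+1}] ⇒ (1 − 1/5z)y_{n+1} = (1 + 4/5z)y_n
  ⇒ R(z) = (1 + 4/5z)/(1 − 1/5z).

Solve |R(x)|<1 on ℝ⁻.
x=-1.05: |R|=0.1322
R=−1: 1+4/5x = −1+1/5x ⇒ -3/5x=2 ⇒ x=2/(-3/5)=-3.3333
Confirm numerically:
  x=-2.306: |R|=0.57815 <1
  x=-2.159: |R|=0.50789 <1
  x=-1.859: |R|=0.35515 <1
  x=-1.366: |R|=0.07289 <1
  x=-3.712: |R|=1.13039 >1
  x=-3.500: |R|=1.05882 >1
  x=-3.386: |R|=1.01884 >1
Stable set (-3.3333, 0).

z∈(-3.3333,0).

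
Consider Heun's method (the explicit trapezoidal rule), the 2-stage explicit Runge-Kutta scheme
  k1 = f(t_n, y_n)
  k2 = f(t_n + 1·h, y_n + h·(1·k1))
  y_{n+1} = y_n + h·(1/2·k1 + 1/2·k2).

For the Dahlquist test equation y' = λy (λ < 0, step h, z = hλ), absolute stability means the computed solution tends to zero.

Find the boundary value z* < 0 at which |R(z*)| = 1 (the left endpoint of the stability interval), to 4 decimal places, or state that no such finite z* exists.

Test eqn y'=λy, z=hλ:
  order 2, 2-stage ⇒ R(z)=1+z+z^2/2
  (e.g. R(-0.79)=0.52205, |R|=0.52205)

Find x<0 with |R(x)|<1.
x=-0.79: |R|=0.5221
|R(-1.58)|=0.6682 |R(-1.37)|=0.5685 |R(-1.26)|=0.5338
Bisect:
  x_lo=-2.7166 |R|=1.9734  x_hi=-0.3362 |R|=0.7203
  mid=-1.52642 |R|=0.63856 →hi
  mid=-2.12153 |R|=1.12891 →lo
  mid=-1.82397 |R|=0.83947 →hi
  mid=-1.97275 |R|=0.97312 →hi
  mid=-2.04714 |R|=1.04825 →lo
  mid=-2.00995 |R|=1.01000 →lo
  mid=-1.99135 |R|=0.99139 →hi
  mid=-2.00065 |R|=1.00065 →lo
  ...
  [-2.00007,-1.99992] ⇒ x*=-2.0000
Interval (-2.0000, 0).

z* = -2.0000.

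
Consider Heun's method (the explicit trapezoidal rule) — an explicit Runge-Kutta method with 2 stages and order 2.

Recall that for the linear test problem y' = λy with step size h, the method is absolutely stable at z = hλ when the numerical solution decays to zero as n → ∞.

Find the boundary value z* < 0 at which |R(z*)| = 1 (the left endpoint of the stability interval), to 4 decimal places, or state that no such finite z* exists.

left endpoint -2.0000.

With y'=λy (z=hλ):
  order 2, 2-stage ⇒ R(z)=1+z+z^2/2
  (e.g. R(-0.32)=0.73120, |R|=0.73120)

Boundary: |R(x)|=1, x<0.
x=-0.32: |R|=0.7312
|R(-2.01)|=1.0100 |R(-1.67)|=0.7244 |R(-1.54)|=0.6458
Bisect:
  x_lo=-2.8995 |R|=2.3041  x_hi=-0.1755 |R|=0.8399
  mid=-1.53752 |R|=0.64446 →hi
  mid=-2.21852 |R|=1.24240 →lo
  mid=-1.87802 |R|=0.88546 →hi
  mid=-2.04827 |R|=1.04943 →lo
  mid=-1.96314 |R|=0.96382 →hi
  mid=-2.00571 |R|=1.00572 →lo
  mid=-1.98442 |R|=0.98455 →hi
  mid=-1.99507 |R|=0.99508 →hi
  ...
  [-2.00005,-1.99989] ⇒ x*=-2.0000
Stable set (-2.0000, 0).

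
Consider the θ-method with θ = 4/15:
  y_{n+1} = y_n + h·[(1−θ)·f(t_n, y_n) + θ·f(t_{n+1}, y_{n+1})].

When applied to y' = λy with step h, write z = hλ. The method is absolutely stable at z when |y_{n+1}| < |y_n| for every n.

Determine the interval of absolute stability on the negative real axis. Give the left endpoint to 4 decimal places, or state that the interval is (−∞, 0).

(-4.2857, 0).

On y'=λy, z=hλ:
  y_{n+1} = y_n + z·[11/15·y_n + 4/15·y_{n+1}] ⇒ (1 − 4/15z)y_{n+1} = (1 + 11/15z)y_n
  ⇒ R(z) = (1 + 11/15z)/(1 − 4/15z).

Boundary: |R(x)|=1, x<0.
x=-0.97: |R|=0.2293
R=−1: 1+11/15x = −1+4/15x ⇒ -7/15x=2 ⇒ x=2/(-7/15)=-4.2857
Confirm numerically:
  x=-2.840: |R|=0.61608 <1
  x=-2.605: |R|=0.53718 <1
  x=-2.467: |R|=0.48806 <1
  x=-4.745: |R|=1.09461 >1
  x=-4.475: |R|=1.04027 >1
  x=-4.419: |R|=1.02855 >1
Stable set (-4.2857, 0).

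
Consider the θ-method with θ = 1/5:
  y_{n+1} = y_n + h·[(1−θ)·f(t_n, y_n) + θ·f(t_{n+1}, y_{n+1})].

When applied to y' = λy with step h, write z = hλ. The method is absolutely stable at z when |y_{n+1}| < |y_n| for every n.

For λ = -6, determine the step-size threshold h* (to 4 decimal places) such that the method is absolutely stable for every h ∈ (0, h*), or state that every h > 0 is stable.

(-3.3333,0); λ=-6 ⇒ h* = (10/3)/6 = 0.5556.

Set f=λy, z=hλ:
  y_{n+1} = y_n + z·[4/5·y_n + 1/5·y_{n+1}] ⇒ (1 − 1/5z)y_{n+1} = (1 + 4/5z)y_n
  R(z) = (1 + 4/5z)/(1 − 1/5z).

Boundary: |R(x)|=1, x<0.
x=-1.38: |R|=0.0815
R=−1: 1+4/5x = −1+1/5x ⇒ -3/5x=2 ⇒ x=2/(-3/5)=-3.3333
Confirm numerically:
  x=-3.238: |R|=0.96528 <1
  x=-2.789: |R|=0.79035 <1
  x=-2.486: |R|=0.66043 <1
  x=-3.773: |R|=1.15035 >1
  x=-3.658: |R|=1.11250 >1
Stable set (-3.3333, 0).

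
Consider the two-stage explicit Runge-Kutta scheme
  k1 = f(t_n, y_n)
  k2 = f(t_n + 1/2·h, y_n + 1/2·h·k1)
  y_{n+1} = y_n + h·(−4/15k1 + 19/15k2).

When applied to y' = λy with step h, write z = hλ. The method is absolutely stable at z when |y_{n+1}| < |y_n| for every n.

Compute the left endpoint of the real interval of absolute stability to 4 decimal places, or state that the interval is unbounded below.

z* = -1.5789.

Test eqn y'=λy, z=hλ:
  k1=λy_n ⇒ h·k1=z·y_n;  k2=λ(1+1/2z)y_n ⇒ h·k2=z(1+1/2z)y_n
  y_{n+1}/y_n = 1 − 4/15z + 19/15z(1+1/2z) = 1 + z + 19/30z²
  R(z) = 1 + z + 19/30z².

Boundary: |R(x)|=1, x<0.
x=-0.87: |R|=0.6094
R=1: x+19/30x²=0 ⇒ x=−30/19=-1.5789; min R=1−1/(4·19/30)=0.6053>−1
Confirm numerically:
  x=-1.324: |R|=0.78622 <1
  x=-1.160: |R|=0.69221 <1
  x=-0.861: |R|=0.60850 <1
  x=-1.863: |R|=1.33515 >1
  x=-1.777: |R|=1.22290 >1
  x=-1.713: |R|=1.14543 >1
Interval (-1.5789, 0).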